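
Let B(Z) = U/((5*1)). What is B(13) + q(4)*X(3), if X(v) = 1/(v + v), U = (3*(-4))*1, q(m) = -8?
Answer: -56/15 ≈ -3.7333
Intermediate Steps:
U = -12 (U = -12*1 = -12)
B(Z) = -12/5 (B(Z) = -12/(5*1) = -12/5)
X(v) = 1/(2*v)
B(13) + q(4)*X(3) = -12/5 - 4/3 = -56/15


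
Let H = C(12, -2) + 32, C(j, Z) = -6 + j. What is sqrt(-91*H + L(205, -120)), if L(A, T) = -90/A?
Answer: 2*I*sqrt(1453409)/41 ≈ 58.808*I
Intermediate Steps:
H = 38 (H = (-6 + 12) + 32 = 6 + 32 = 38)
sqrt(-91*H + L(205, -120)) = sqrt(-91*38 - 90/205) = sqrt(-3458 - 90*1/205) = sqrt(-3458 - 18/41) = sqrt(-141796/41) = 2*I*sqrt(1453409)/41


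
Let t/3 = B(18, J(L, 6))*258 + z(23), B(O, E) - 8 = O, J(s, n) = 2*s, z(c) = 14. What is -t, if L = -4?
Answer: -20166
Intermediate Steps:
B(O, E) = 8 + O
t = 20166 (t = 3*((8 + 18)*258 + 14) = 3*(26*258 + 14) = 3*(6708 + 14) = 3*6722 = 20166)
-t = -1*20166 = -20166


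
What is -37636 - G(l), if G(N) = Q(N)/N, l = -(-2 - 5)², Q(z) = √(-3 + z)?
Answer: -37636 + 2*I*√13/49 ≈ -37636.0 + 0.14717*I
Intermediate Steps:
l = -49 (l = -1*(-7)² = -1*49 = -49)
G(N) = √(-3 + N)/N
-37636 - G(l) = -37636 - √(-3 - 49)/(-49) = -37636 - (-1)*√(-52)/49 = -37636 - (-1)*2*I*√13/49 = -37636 - (-2)*I*√13/49 = -37636 + 2*I*√13/49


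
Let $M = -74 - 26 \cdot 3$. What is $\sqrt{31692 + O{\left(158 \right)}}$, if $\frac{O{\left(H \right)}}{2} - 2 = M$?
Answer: $12 \sqrt{218} \approx 177.18$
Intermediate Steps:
$M = -152$ ($M = -74 - 78 = -152$)
$O{\left(H \right)} = -300$ ($O{\left(H \right)} = 4 + 2 \left(-152\right) = 4 - 304 = -300$)
$\sqrt{31692 + O{\left(158 \right)}} = \sqrt{31692 - 300} = \sqrt{31392} = 12 \sqrt{218}$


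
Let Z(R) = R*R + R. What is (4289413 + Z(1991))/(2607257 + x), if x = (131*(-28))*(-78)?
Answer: 8255485/2893361 ≈ 2.8533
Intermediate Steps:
Z(R) = R + R² (Z(R) = R² + R = R + R²)
x = 286104 (x = -3668*(-78) = 286104)
(4289413 + Z(1991))/(2607257 + x) = (4289413 + 1991*(1 + 1991))/(2607257 + 286104) = (4289413 + 1991*1992)/2893361 = (4289413 + 3966072)*(1/2893361) = 8255485*(1/2893361) = 8255485/2893361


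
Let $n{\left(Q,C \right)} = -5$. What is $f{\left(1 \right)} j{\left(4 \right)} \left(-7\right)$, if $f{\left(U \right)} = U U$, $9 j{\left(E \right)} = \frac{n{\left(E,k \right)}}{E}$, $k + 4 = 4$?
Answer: $\frac{35}{36} \approx 0.97222$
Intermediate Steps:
$k = 0$ ($k = -4 + 4 = 0$)
$j{\left(E \right)} = - \frac{5}{9 E}$ ($j{\left(E \right)} = \frac{\left(-5\right) \frac{1}{E}}{9} = - \frac{5}{9 E}$)
$f{\left(U \right)} = U^{2}$
$f{\left(1 \right)} j{\left(4 \right)} \left(-7\right) = 1^{2} \left(- \frac{5}{9 \cdot 4}\right) \left(-7\right) = 1 \left(\left(- \frac{5}{9}\right) \frac{1}{4}\right) \left(-7\right) = 1 \left(- \frac{5}{36}\right) \left(-7\right) = \left(- \frac{5}{36}\right) \left(-7\right) = \frac{35}{36}$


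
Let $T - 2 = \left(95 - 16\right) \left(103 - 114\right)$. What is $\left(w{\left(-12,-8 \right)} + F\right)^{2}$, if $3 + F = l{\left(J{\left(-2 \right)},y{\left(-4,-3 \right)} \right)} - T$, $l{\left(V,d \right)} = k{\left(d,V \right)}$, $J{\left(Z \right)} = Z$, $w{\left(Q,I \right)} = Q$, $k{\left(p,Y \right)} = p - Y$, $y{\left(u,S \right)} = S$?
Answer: $724201$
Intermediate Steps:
$l{\left(V,d \right)} = d - V$
$T = -867$ ($T = 2 + \left(95 - 16\right) \left(103 - 114\right) = 2 + 79 \left(-11\right) = 2 - 869 = -867$)
$F = 863$ ($F = -3 - -866 = -3 + \left(\left(-3 + 2\right) + 867\right) = -3 + \left(-1 + 867\right) = -3 + 866 = 863$)
$\left(w{\left(-12,-8 \right)} + F\right)^{2} = \left(-12 + 863\right)^{2} = 851^{2} = 724201$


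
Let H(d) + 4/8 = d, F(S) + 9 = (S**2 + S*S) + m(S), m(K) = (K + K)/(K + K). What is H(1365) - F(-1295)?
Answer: -6705355/2 ≈ -3.3527e+6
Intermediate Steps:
m(K) = 1 (m(K) = (2*K)/((2*K)) = (2*K)*(1/(2*K)) = 1)
F(S) = -8 + 2*S**2 (F(S) = -9 + ((S**2 + S*S) + 1) = -9 + ((S**2 + S**2) + 1) = -9 + (2*S**2 + 1) = -9 + (1 + 2*S**2) = -8 + 2*S**2)
H(d) = -1/2 + d
H(1365) - F(-1295) = (-1/2 + 1365) - (-8 + 2*(-1295)**2) = 2729/2 - (-8 + 2*1677025) = 2729/2 - (-8 + 3354050) = 2729/2 - 1*3354042 = 2729/2 - 3354042 = -6705355/2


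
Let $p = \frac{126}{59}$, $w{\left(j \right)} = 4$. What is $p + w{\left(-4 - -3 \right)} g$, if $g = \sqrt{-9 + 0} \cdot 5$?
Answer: $\frac{126}{59} + 60 i \approx 2.1356 + 60.0 i$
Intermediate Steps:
$g = 15 i$ ($g = \sqrt{-9} \cdot 5 = 3 i 5 = 15 i \approx 15.0 i$)
$p = \frac{126}{59}$ ($p = 126 \cdot \frac{1}{59} = \frac{126}{59} \approx 2.1356$)
$p + w{\left(-4 - -3 \right)} g = \frac{126}{59} + 4 \cdot 15 i = \frac{126}{59} + 60 i$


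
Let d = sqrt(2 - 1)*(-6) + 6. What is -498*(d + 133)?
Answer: -66234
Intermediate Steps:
d = 0 (d = sqrt(1)*(-6) + 6 = 1*(-6) + 6 = -6 + 6 = 0)
-498*(d + 133) = -498*(0 + 133) = -498*133 = -66234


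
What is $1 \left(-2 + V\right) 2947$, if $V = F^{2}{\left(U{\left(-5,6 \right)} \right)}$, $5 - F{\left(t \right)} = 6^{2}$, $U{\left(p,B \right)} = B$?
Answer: $2826173$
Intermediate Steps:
$F{\left(t \right)} = -31$ ($F{\left(t \right)} = 5 - 6^{2} = 5 - 36 = -31$)
$V = 961$ ($V = \left(-31\right)^{2} = 961$)
$1 \left(-2 + V\right) 2947 = 1 \left(-2 + 961\right) 2947 = 1 \cdot 959 \cdot 2947 = 959 \cdot 2947 = 2826173$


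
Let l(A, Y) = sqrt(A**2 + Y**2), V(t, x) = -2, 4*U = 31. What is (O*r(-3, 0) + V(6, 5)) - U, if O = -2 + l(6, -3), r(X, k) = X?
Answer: -15/4 - 9*sqrt(5) ≈ -23.875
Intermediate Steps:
U = 31/4 (U = (1/4)*31 = 31/4 ≈ 7.7500)
O = -2 + 3*sqrt(5) (O = -2 + sqrt(6**2 + (-3)**2) = -2 + sqrt(36 + 9) = -2 + sqrt(45) = -2 + 3*sqrt(5) ≈ 4.7082)
(O*r(-3, 0) + V(6, 5)) - U = ((-2 + 3*sqrt(5))*(-3) - 2) - 1*31/4 = ((6 - 9*sqrt(5)) - 2) - 31/4 = (4 - 9*sqrt(5)) - 31/4 = -15/4 - 9*sqrt(5)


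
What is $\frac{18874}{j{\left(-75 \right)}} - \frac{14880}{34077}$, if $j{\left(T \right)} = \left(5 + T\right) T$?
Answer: $\frac{94174883}{29817375} \approx 3.1584$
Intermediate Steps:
$j{\left(T \right)} = T \left(5 + T\right)$
$\frac{18874}{j{\left(-75 \right)}} - \frac{14880}{34077} = \frac{18874}{\left(-75\right) \left(5 - 75\right)} - \frac{14880}{34077} = \frac{18874}{\left(-75\right) \left(-70\right)} - \frac{4960}{11359} = \frac{18874}{5250} - \frac{4960}{11359} = 18874 \cdot \frac{1}{5250} - \frac{4960}{11359} = \frac{9437}{2625} - \frac{4960}{11359} = \frac{94174883}{29817375}$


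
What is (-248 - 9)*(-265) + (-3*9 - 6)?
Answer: 68072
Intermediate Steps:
(-248 - 9)*(-265) + (-3*9 - 6) = -257*(-265) + (-27 - 6) = 68105 - 33 = 68072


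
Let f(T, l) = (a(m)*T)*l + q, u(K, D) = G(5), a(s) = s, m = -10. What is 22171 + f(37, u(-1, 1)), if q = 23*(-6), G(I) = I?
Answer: 20183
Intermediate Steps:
u(K, D) = 5
q = -138
f(T, l) = -138 - 10*T*l (f(T, l) = (-10*T)*l - 138 = -10*T*l - 138 = -138 - 10*T*l)
22171 + f(37, u(-1, 1)) = 22171 + (-138 - 10*37*5) = 22171 + (-138 - 1850) = 22171 - 1988 = 20183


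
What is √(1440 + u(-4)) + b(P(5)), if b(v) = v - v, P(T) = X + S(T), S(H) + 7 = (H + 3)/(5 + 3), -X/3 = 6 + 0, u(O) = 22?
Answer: √1462 ≈ 38.236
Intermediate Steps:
X = -18 (X = -3*(6 + 0) = -3*6 = -18)
S(H) = -53/8 + H/8 (S(H) = -7 + (H + 3)/(5 + 3) = -7 + (3 + H)/8 = -7 + (3 + H)*(⅛) = -7 + (3/8 + H/8) = -53/8 + H/8)
P(T) = -197/8 + T/8 (P(T) = -18 + (-53/8 + T/8) = -197/8 + T/8)
b(v) = 0
√(1440 + u(-4)) + b(P(5)) = √(1440 + 22) + 0 = √1462 + 0 = √1462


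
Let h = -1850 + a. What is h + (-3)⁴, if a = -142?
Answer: -1911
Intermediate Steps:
h = -1992 (h = -1850 - 142 = -1992)
h + (-3)⁴ = -1992 + (-3)⁴ = -1992 + 81 = -1911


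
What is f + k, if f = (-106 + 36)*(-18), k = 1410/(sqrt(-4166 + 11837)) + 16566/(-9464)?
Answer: 5954037/4732 + 470*sqrt(7671)/2557 ≈ 1274.3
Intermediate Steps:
k = -8283/4732 + 470*sqrt(7671)/2557 (k = 1410/(sqrt(7671)) + 16566*(-1/9464) = 1410*(sqrt(7671)/7671) - 8283/4732 = 470*sqrt(7671)/2557 - 8283/4732 = -8283/4732 + 470*sqrt(7671)/2557 ≈ 14.348)
f = 1260 (f = -70*(-18) = 1260)
f + k = 1260 + (-8283/4732 + 470*sqrt(7671)/2557) = 5954037/4732 + 470*sqrt(7671)/2557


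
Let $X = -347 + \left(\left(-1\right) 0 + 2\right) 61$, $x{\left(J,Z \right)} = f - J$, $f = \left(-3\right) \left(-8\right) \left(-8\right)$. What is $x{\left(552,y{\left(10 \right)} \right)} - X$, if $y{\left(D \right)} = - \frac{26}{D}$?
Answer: $-519$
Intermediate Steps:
$f = -192$ ($f = 24 \left(-8\right) = -192$)
$x{\left(J,Z \right)} = -192 - J$
$X = -225$ ($X = -347 + \left(0 + 2\right) 61 = -347 + 2 \cdot 61 = -347 + 122 = -225$)
$x{\left(552,y{\left(10 \right)} \right)} - X = \left(-192 - 552\right) - -225 = \left(-192 - 552\right) + 225 = -744 + 225 = -519$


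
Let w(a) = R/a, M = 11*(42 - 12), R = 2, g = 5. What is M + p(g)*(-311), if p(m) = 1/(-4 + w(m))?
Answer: 7495/18 ≈ 416.39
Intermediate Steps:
M = 330 (M = 11*30 = 330)
w(a) = 2/a
p(m) = 1/(-4 + 2/m)
M + p(g)*(-311) = 330 - 1*5/(-2 + 4*5)*(-311) = 330 - 1*5/(-2 + 20)*(-311) = 330 - 1*5/18*(-311) = 330 - 1*5*1/18*(-311) = 330 - 5/18*(-311) = 330 + 1555/18 = 7495/18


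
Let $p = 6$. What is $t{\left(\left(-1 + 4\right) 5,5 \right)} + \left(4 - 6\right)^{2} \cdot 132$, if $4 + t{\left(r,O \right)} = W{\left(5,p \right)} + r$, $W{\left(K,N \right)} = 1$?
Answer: $540$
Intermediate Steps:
$t{\left(r,O \right)} = -3 + r$ ($t{\left(r,O \right)} = -4 + \left(1 + r\right) = -3 + r$)
$t{\left(\left(-1 + 4\right) 5,5 \right)} + \left(4 - 6\right)^{2} \cdot 132 = \left(-3 + \left(-1 + 4\right) 5\right) + \left(4 - 6\right)^{2} \cdot 132 = \left(-3 + 3 \cdot 5\right) + \left(-2\right)^{2} \cdot 132 = \left(-3 + 15\right) + 4 \cdot 132 = 12 + 528 = 540$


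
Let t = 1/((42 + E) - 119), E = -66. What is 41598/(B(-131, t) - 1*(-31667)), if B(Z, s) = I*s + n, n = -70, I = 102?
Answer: 5948514/4518269 ≈ 1.3165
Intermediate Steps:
t = -1/143 (t = 1/((42 - 66) - 119) = 1/(-24 - 119) = 1/(-143) = -1/143 ≈ -0.0069930)
B(Z, s) = -70 + 102*s (B(Z, s) = 102*s - 70 = -70 + 102*s)
41598/(B(-131, t) - 1*(-31667)) = 41598/((-70 + 102*(-1/143)) - 1*(-31667)) = 41598/((-70 - 102/143) + 31667) = 41598/(-10112/143 + 31667) = 41598/(4518269/143) = 41598*(143/4518269) = 5948514/4518269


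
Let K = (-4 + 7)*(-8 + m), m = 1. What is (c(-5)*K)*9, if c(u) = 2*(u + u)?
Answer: 3780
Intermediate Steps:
c(u) = 4*u (c(u) = 2*(2*u) = 4*u)
K = -21 (K = (-4 + 7)*(-8 + 1) = 3*(-7) = -21)
(c(-5)*K)*9 = ((4*(-5))*(-21))*9 = -20*(-21)*9 = 420*9 = 3780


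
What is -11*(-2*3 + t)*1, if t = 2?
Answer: 44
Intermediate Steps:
-11*(-2*3 + t)*1 = -11*(-2*3 + 2)*1 = -11*(-6 + 2)*1 = -11*(-4)*1 = 44*1 = 44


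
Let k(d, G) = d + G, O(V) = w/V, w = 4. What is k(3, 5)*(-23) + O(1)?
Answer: -180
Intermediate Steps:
O(V) = 4/V
k(d, G) = G + d
k(3, 5)*(-23) + O(1) = (5 + 3)*(-23) + 4/1 = 8*(-23) + 4*1 = -184 + 4 = -180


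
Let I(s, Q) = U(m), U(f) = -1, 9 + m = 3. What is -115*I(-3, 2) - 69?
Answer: 46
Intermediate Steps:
m = -6 (m = -9 + 3 = -6)
I(s, Q) = -1
-115*I(-3, 2) - 69 = -115*(-1) - 69 = 115 - 69 = 46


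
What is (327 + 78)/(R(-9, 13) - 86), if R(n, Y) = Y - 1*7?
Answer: -81/16 ≈ -5.0625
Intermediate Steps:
R(n, Y) = -7 + Y (R(n, Y) = Y - 7 = -7 + Y)
(327 + 78)/(R(-9, 13) - 86) = (327 + 78)/((-7 + 13) - 86) = 405/(6 - 86) = 405/(-80) = 405*(-1/80) = -81/16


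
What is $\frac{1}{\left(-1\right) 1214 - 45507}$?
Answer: $- \frac{1}{46721} \approx -2.1404 \cdot 10^{-5}$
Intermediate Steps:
$\frac{1}{\left(-1\right) 1214 - 45507} = \frac{1}{-1214 - 45507} = \frac{1}{-46721} = - \frac{1}{46721}$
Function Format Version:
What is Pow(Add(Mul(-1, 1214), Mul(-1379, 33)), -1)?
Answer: Rational(-1, 46721) ≈ -2.1404e-5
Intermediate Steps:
Pow(Add(Mul(-1, 1214), Mul(-1379, 33)), -1) = Pow(Add(-1214, -45507), -1) = Pow(-46721, -1) = Rational(-1, 46721)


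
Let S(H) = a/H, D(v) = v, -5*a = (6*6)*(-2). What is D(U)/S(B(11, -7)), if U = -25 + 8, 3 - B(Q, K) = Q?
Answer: 85/9 ≈ 9.4444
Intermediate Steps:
B(Q, K) = 3 - Q
U = -17
a = 72/5 (a = -6*6*(-2)/5 = -36*(-2)/5 = -⅕*(-72) = 72/5 ≈ 14.400)
S(H) = 72/(5*H)
D(U)/S(B(11, -7)) = -17/(72/(5*(3 - 1*11))) = -17/(72/(5*(3 - 11))) = -17/((72/5)/(-8)) = -17/((72/5)*(-⅛)) = -17/(-9/5) = -17*(-5/9) = 85/9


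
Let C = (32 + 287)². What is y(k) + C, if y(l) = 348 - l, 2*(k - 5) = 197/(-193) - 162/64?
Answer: 1261210545/12352 ≈ 1.0211e+5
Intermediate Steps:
k = 39823/12352 (k = 5 + (197/(-193) - 162/64)/2 = 5 + (197*(-1/193) - 162*1/64)/2 = 5 + (-197/193 - 81/32)/2 = 5 + (½)*(-21937/6176) = 5 - 21937/12352 = 39823/12352 ≈ 3.2240)
C = 101761 (C = 319² = 101761)
y(k) + C = (348 - 1*39823/12352) + 101761 = (348 - 39823/12352) + 101761 = 4258673/12352 + 101761 = 1261210545/12352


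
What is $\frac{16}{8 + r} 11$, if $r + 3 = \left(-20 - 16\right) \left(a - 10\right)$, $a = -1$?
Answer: $\frac{176}{401} \approx 0.4389$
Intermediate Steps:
$r = 393$ ($r = -3 + \left(-20 - 16\right) \left(-1 - 10\right) = -3 - -396 = -3 + 396 = 393$)
$\frac{16}{8 + r} 11 = \frac{16}{8 + 393} \cdot 11 = \frac{16}{401} \cdot 11 = \frac{176}{401}$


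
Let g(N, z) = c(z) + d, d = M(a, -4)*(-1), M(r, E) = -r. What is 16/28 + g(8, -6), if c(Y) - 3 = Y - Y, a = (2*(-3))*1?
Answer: -17/7 ≈ -2.4286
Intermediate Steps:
a = -6 (a = -6*1 = -6)
d = -6 (d = -1*(-6)*(-1) = 6*(-1) = -6)
c(Y) = 3 (c(Y) = 3 + (Y - Y) = 3 + 0 = 3)
g(N, z) = -3 (g(N, z) = 3 - 6 = -3)
16/28 + g(8, -6) = 16/28 - 3 = (1/28)*16 - 3 = 4/7 - 3 = -17/7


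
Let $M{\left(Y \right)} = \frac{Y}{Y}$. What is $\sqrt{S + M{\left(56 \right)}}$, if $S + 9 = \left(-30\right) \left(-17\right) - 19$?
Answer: $\sqrt{483} \approx 21.977$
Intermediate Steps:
$M{\left(Y \right)} = 1$
$S = 482$ ($S = -9 - -491 = -9 + \left(510 - 19\right) = -9 + 491 = 482$)
$\sqrt{S + M{\left(56 \right)}} = \sqrt{482 + 1} = \sqrt{483}$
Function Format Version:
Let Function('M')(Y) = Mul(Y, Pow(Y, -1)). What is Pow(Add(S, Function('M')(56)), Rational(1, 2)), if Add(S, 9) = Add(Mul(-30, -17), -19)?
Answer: Pow(483, Rational(1, 2)) ≈ 21.977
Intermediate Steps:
Function('M')(Y) = 1
S = 482 (S = Add(-9, Add(Mul(-30, -17), -19)) = Add(-9, Add(510, -19)) = Add(-9, 491) = 482)
Pow(Add(S, Function('M')(56)), Rational(1, 2)) = Pow(Add(482, 1), Rational(1, 2)) = Pow(483, Rational(1, 2))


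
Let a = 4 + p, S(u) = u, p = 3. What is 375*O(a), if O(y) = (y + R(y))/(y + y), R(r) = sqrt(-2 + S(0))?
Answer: 375/2 + 375*I*sqrt(2)/14 ≈ 187.5 + 37.881*I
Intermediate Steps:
a = 7 (a = 4 + 3 = 7)
R(r) = I*sqrt(2) (R(r) = sqrt(-2 + 0) = sqrt(-2) = I*sqrt(2))
O(y) = (y + I*sqrt(2))/(2*y) (O(y) = (y + I*sqrt(2))/(y + y) = (y + I*sqrt(2))/((2*y)) = (y + I*sqrt(2))*(1/(2*y)) = (y + I*sqrt(2))/(2*y))
375*O(a) = 375*((1/2)*(7 + I*sqrt(2))/7) = 375*((1/2)*(1/7)*(7 + I*sqrt(2))) = 375*(1/2 + I*sqrt(2)/14) = 375/2 + 375*I*sqrt(2)/14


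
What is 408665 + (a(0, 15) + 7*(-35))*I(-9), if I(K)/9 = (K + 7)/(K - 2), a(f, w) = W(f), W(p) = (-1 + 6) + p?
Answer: 4490995/11 ≈ 4.0827e+5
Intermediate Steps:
W(p) = 5 + p
a(f, w) = 5 + f
I(K) = 9*(7 + K)/(-2 + K) (I(K) = 9*((K + 7)/(K - 2)) = 9*((7 + K)/(-2 + K)) = 9*(7 + K)/(-2 + K))
408665 + (a(0, 15) + 7*(-35))*I(-9) = 408665 + ((5 + 0) + 7*(-35))*(9*(7 - 9)/(-2 - 9)) = 408665 + (5 - 245)*(9*(-2)/(-11)) = 408665 - 2160*(-1)*(-2)/11 = 408665 - 240*18/11 = 408665 - 4320/11 = 4490995/11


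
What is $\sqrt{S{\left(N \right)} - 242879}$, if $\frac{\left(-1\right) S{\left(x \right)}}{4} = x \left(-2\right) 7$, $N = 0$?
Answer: $i \sqrt{242879} \approx 492.83 i$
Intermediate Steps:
$S{\left(x \right)} = 56 x$ ($S{\left(x \right)} = - 4 x \left(-2\right) 7 = - 4 - 2 x 7 = - 4 \left(- 14 x\right) = 56 x$)
$\sqrt{S{\left(N \right)} - 242879} = \sqrt{56 \cdot 0 - 242879} = \sqrt{0 - 242879} = \sqrt{-242879} = i \sqrt{242879}$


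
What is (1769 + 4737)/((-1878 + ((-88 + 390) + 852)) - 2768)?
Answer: -3253/1746 ≈ -1.8631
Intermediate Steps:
(1769 + 4737)/((-1878 + ((-88 + 390) + 852)) - 2768) = 6506/((-1878 + (302 + 852)) - 2768) = 6506/((-1878 + 1154) - 2768) = 6506/(-724 - 2768) = 6506/(-3492) = 6506*(-1/3492) = -3253/1746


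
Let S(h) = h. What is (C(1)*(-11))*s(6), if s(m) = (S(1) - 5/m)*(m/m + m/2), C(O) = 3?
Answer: -22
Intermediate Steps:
s(m) = (1 + m/2)*(1 - 5/m) (s(m) = (1 - 5/m)*(m/m + m/2) = (1 - 5/m)*(1 + m*(1/2)) = (1 - 5/m)*(1 + m/2) = (1 + m/2)*(1 - 5/m))
(C(1)*(-11))*s(6) = (3*(-11))*((1/2)*(-10 + 6*(-3 + 6))/6) = -33*(-10 + 6*3)/(2*6) = -33*(-10 + 18)/(2*6) = -33*8/(2*6) = -33*2/3 = -22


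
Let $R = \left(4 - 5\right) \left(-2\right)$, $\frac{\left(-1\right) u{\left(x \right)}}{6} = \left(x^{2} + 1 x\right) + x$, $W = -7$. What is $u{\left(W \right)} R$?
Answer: $-420$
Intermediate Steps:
$u{\left(x \right)} = - 12 x - 6 x^{2}$ ($u{\left(x \right)} = - 6 \left(\left(x^{2} + 1 x\right) + x\right) = - 6 \left(\left(x^{2} + x\right) + x\right) = - 6 \left(\left(x + x^{2}\right) + x\right) = - 6 \left(x^{2} + 2 x\right) = - 12 x - 6 x^{2}$)
$R = 2$ ($R = \left(-1\right) \left(-2\right) = 2$)
$u{\left(W \right)} R = \left(-6\right) \left(-7\right) \left(2 - 7\right) 2 = \left(-6\right) \left(-7\right) \left(-5\right) 2 = \left(-210\right) 2 = -420$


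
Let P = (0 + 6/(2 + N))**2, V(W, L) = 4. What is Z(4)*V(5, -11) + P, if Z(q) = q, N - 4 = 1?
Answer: 820/49 ≈ 16.735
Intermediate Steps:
N = 5 (N = 4 + 1 = 5)
P = 36/49 (P = (0 + 6/(2 + 5))**2 = (0 + 6/7)**2 = (6/7)**2 = 36/49 ≈ 0.73469)
Z(4)*V(5, -11) + P = 4*4 + 36/49 = 16 + 36/49 = 820/49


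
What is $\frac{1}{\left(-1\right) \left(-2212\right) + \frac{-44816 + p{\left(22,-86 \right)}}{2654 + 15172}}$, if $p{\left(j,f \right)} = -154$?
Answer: $\frac{2971}{6564357} \approx 0.0004526$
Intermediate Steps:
$\frac{1}{\left(-1\right) \left(-2212\right) + \frac{-44816 + p{\left(22,-86 \right)}}{2654 + 15172}} = \frac{1}{\left(-1\right) \left(-2212\right) + \frac{-44816 - 154}{2654 + 15172}} = \frac{1}{2212 - \frac{44970}{17826}} = \frac{1}{2212 - \frac{7495}{2971}} = \frac{1}{\frac{6564357}{2971}} = \frac{2971}{6564357}$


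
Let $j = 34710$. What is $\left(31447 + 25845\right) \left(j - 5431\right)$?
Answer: $1677452468$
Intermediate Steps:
$\left(31447 + 25845\right) \left(j - 5431\right) = \left(31447 + 25845\right) \left(34710 - 5431\right) = 57292 \cdot 29279 = 1677452468$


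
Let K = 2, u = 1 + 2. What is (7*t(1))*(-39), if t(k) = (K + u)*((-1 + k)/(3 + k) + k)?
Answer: -1365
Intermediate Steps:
u = 3
t(k) = 5*k + 5*(-1 + k)/(3 + k) (t(k) = (2 + 3)*((-1 + k)/(3 + k) + k) = 5*((-1 + k)/(3 + k) + k) = 5*(k + (-1 + k)/(3 + k)) = 5*k + 5*(-1 + k)/(3 + k))
(7*t(1))*(-39) = (7*(5*(-1 + 1² + 4*1)/(3 + 1)))*(-39) = (7*(5*(-1 + 1 + 4)/4))*(-39) = (7*(5*(¼)*4))*(-39) = (7*5)*(-39) = 35*(-39) = -1365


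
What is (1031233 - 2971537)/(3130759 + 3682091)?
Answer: -323384/1135475 ≈ -0.28480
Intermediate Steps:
(1031233 - 2971537)/(3130759 + 3682091) = -1940304/6812850 = -1940304*1/6812850 = -323384/1135475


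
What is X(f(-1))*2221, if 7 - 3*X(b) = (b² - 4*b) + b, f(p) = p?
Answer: 2221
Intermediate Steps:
X(b) = 7/3 + b - b²/3 (X(b) = 7/3 - ((b² - 4*b) + b)/3 = 7/3 - (b² - 3*b)/3 = 7/3 + (b - b²/3) = 7/3 + b - b²/3)
X(f(-1))*2221 = (7/3 - 1 - ⅓*(-1)²)*2221 = (7/3 - 1 - ⅓*1)*2221 = (7/3 - 1 - ⅓)*2221 = 1*2221 = 2221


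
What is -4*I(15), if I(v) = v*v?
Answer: -900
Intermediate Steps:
I(v) = v²
-4*I(15) = -4*15² = -4*225 = -900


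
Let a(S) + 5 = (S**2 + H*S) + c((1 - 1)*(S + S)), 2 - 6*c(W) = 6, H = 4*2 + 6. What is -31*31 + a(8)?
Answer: -2372/3 ≈ -790.67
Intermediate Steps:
H = 14 (H = 8 + 6 = 14)
c(W) = -2/3 (c(W) = 1/3 - 1/6*6 = 1/3 - 1 = -2/3)
a(S) = -17/3 + S**2 + 14*S (a(S) = -5 + ((S**2 + 14*S) - 2/3) = -5 + (-2/3 + S**2 + 14*S) = -17/3 + S**2 + 14*S)
-31*31 + a(8) = -31*31 + (-17/3 + 8**2 + 14*8) = -961 + (-17/3 + 64 + 112) = -961 + 511/3 = -2372/3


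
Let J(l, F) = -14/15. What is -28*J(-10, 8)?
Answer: 392/15 ≈ 26.133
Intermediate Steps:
J(l, F) = -14/15 (J(l, F) = -14*1/15 = -14/15)
-28*J(-10, 8) = -28*(-14/15) = 392/15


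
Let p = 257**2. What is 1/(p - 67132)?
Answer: -1/1083 ≈ -0.00092336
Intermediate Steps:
p = 66049
1/(p - 67132) = 1/(66049 - 67132) = 1/(-1083) = -1/1083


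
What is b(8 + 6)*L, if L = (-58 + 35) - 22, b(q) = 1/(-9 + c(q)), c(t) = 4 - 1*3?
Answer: 45/8 ≈ 5.6250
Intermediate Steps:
c(t) = 1 (c(t) = 4 - 3 = 1)
b(q) = -⅛ (b(q) = 1/(-9 + 1) = 1/(-8) = -⅛)
L = -45 (L = -23 - 22 = -45)
b(8 + 6)*L = -⅛*(-45) = 45/8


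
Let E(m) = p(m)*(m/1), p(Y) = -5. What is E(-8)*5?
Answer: 200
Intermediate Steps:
E(m) = -5*m (E(m) = -5*m/1 = -5*m)
E(-8)*5 = -5*(-8)*5 = 40*5 = 200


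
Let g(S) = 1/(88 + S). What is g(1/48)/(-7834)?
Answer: -24/16549325 ≈ -1.4502e-6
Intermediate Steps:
g(1/48)/(-7834) = 1/((88 + 1/48)*(-7834)) = -1/7834/(88 + 1/48) = -1/7834/(4225/48) = (48/4225)*(-1/7834) = -24/16549325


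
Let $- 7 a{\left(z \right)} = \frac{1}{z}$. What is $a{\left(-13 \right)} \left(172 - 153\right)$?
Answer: $\frac{19}{91} \approx 0.20879$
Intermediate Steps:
$a{\left(z \right)} = - \frac{1}{7 z}$
$a{\left(-13 \right)} \left(172 - 153\right) = - \frac{1}{7 \left(-13\right)} \left(172 - 153\right) = \left(- \frac{1}{7}\right) \left(- \frac{1}{13}\right) 19 = \frac{1}{91} \cdot 19 = \frac{19}{91}$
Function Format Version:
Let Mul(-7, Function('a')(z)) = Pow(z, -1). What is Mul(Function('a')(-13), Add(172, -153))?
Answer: Rational(19, 91) ≈ 0.20879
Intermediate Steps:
Function('a')(z) = Mul(Rational(-1, 7), Pow(z, -1))
Mul(Function('a')(-13), Add(172, -153)) = Mul(Mul(Rational(-1, 7), Pow(-13, -1)), Add(172, -153)) = Mul(Mul(Rational(-1, 7), Rational(-1, 13)), 19) = Mul(Rational(1, 91), 19) = Rational(19, 91)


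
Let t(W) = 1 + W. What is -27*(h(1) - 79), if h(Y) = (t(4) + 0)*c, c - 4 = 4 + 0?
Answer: 1053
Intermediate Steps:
c = 8 (c = 4 + (4 + 0) = 4 + 4 = 8)
h(Y) = 40 (h(Y) = ((1 + 4) + 0)*8 = (5 + 0)*8 = 5*8 = 40)
-27*(h(1) - 79) = -27*(40 - 79) = -27*(-39) = 1053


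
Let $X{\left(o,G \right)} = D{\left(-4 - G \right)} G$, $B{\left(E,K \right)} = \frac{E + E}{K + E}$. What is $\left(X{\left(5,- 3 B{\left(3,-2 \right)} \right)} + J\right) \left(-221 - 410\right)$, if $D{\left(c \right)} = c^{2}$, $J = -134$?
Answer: $2310722$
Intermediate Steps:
$B{\left(E,K \right)} = \frac{2 E}{E + K}$
$X{\left(o,G \right)} = G \left(-4 - G\right)^{2}$ ($X{\left(o,G \right)} = \left(-4 - G\right)^{2} G = G \left(-4 - G\right)^{2}$)
$\left(X{\left(5,- 3 B{\left(3,-2 \right)} \right)} + J\right) \left(-221 - 410\right) = \left(- 3 \cdot 2 \cdot 3 \frac{1}{3 - 2} \left(4 - 3 \cdot 2 \cdot 3 \frac{1}{3 - 2}\right)^{2} - 134\right) \left(-221 - 410\right) = \left(- 3 \cdot 2 \cdot 3 \cdot 1^{-1} \left(4 - 3 \cdot 2 \cdot 3 \cdot 1^{-1}\right)^{2} - 134\right) \left(-631\right) = \left(- 3 \cdot 2 \cdot 3 \cdot 1 \left(4 - 3 \cdot 2 \cdot 3 \cdot 1\right)^{2} - 134\right) \left(-631\right) = \left(\left(-3\right) 6 \left(4 - 18\right)^{2} - 134\right) \left(-631\right) = \left(- 18 \left(4 - 18\right)^{2} - 134\right) \left(-631\right) = \left(- 18 \left(-14\right)^{2} - 134\right) \left(-631\right) = \left(\left(-18\right) 196 - 134\right) \left(-631\right) = \left(-3528 - 134\right) \left(-631\right) = \left(-3662\right) \left(-631\right) = 2310722$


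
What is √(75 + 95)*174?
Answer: 174*√170 ≈ 2268.7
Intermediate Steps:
√(75 + 95)*174 = √170*174 = 174*√170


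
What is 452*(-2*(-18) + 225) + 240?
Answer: 118212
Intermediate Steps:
452*(-2*(-18) + 225) + 240 = 452*(36 + 225) + 240 = 452*261 + 240 = 117972 + 240 = 118212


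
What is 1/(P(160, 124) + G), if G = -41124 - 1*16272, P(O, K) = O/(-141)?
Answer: -141/8092996 ≈ -1.7422e-5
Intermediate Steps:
P(O, K) = -O/141 (P(O, K) = O*(-1/141) = -O/141)
G = -57396 (G = -41124 - 16272 = -57396)
1/(P(160, 124) + G) = 1/(-1/141*160 - 57396) = 1/(-160/141 - 57396) = 1/(-8092996/141) = -141/8092996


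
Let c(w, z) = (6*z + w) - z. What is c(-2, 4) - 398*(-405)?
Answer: 161208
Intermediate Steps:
c(w, z) = w + 5*z (c(w, z) = (w + 6*z) - z = w + 5*z)
c(-2, 4) - 398*(-405) = (-2 + 5*4) - 398*(-405) = (-2 + 20) + 161190 = 18 + 161190 = 161208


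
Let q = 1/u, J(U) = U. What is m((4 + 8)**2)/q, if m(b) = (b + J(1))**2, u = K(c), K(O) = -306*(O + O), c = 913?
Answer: -11747844900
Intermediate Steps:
K(O) = -612*O
u = -558756 (u = -612*913 = -558756)
m(b) = (1 + b)**2 (m(b) = (b + 1)**2 = (1 + b)**2)
q = -1/558756 (q = 1/(-558756) = -1/558756 ≈ -1.7897e-6)
m((4 + 8)**2)/q = (1 + (4 + 8)**2)**2/(-1/558756) = (1 + 12**2)**2*(-558756) = (1 + 144)**2*(-558756) = 145**2*(-558756) = 21025*(-558756) = -11747844900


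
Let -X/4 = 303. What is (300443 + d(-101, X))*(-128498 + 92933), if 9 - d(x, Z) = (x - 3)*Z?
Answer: -6202678260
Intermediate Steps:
X = -1212 (X = -4*303 = -1212)
d(x, Z) = 9 - Z*(-3 + x) (d(x, Z) = 9 - (x - 3)*Z = 9 - (-3 + x)*Z = 9 - Z*(-3 + x))
(300443 + d(-101, X))*(-128498 + 92933) = (300443 + (9 + 3*(-1212) - 1*(-1212)*(-101)))*(-128498 + 92933) = (300443 + (9 - 3636 - 122412))*(-35565) = (300443 - 126039)*(-35565) = 174404*(-35565) = -6202678260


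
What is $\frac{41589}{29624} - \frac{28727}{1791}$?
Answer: $- \frac{776522749}{53056584} \approx -14.636$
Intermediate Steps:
$\frac{41589}{29624} - \frac{28727}{1791} = - \frac{776522749}{53056584}$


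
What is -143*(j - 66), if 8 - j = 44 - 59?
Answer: 6149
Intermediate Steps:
j = 23 (j = 8 - (44 - 59) = 8 - 1*(-15) = 8 + 15 = 23)
-143*(j - 66) = -143*(23 - 66) = -143*(-43) = 6149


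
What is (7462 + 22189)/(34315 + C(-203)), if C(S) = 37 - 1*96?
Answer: 29651/34256 ≈ 0.86557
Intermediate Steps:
C(S) = -59 (C(S) = 37 - 96 = -59)
(7462 + 22189)/(34315 + C(-203)) = (7462 + 22189)/(34315 - 59) = 29651/34256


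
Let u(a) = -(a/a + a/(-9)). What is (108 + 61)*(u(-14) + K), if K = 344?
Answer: 519337/9 ≈ 57704.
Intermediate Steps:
u(a) = -1 + a/9 (u(a) = -(1 + a*(-⅑)) = -(1 - a/9) = -1 + a/9)
(108 + 61)*(u(-14) + K) = (108 + 61)*((-1 + (⅑)*(-14)) + 344) = 169*((-1 - 14/9) + 344) = 169*(-23/9 + 344) = 169*(3073/9) = 519337/9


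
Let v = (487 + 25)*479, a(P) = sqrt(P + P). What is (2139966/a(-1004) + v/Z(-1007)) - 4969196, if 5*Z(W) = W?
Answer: -5005206612/1007 - 1069983*I*sqrt(502)/502 ≈ -4.9704e+6 - 47756.0*I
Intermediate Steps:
a(P) = sqrt(2)*sqrt(P) (a(P) = sqrt(2*P) = sqrt(2)*sqrt(P))
Z(W) = W/5
v = 245248 (v = 512*479 = 245248)
(2139966/a(-1004) + v/Z(-1007)) - 4969196 = (2139966/((sqrt(2)*sqrt(-1004))) + 245248/(((1/5)*(-1007)))) - 4969196 = (2139966/((sqrt(2)*(2*I*sqrt(251)))) + 245248/(-1007/5)) - 4969196 = (2139966/((2*I*sqrt(502))) + 245248*(-5/1007)) - 4969196 = (2139966*(-I*sqrt(502)/1004) - 1226240/1007) - 4969196 = (-1069983*I*sqrt(502)/502 - 1226240/1007) - 4969196 = (-1226240/1007 - 1069983*I*sqrt(502)/502) - 4969196 = -5005206612/1007 - 1069983*I*sqrt(502)/502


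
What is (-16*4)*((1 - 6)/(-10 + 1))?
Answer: -320/9 ≈ -35.556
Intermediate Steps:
(-16*4)*((1 - 6)/(-10 + 1)) = -(-320)/(-9) = -(-320)*(-1)/9 = -64*5/9 = -320/9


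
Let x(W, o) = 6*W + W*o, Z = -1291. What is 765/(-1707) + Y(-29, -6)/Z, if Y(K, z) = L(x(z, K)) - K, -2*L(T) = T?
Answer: -306445/734579 ≈ -0.41717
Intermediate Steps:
L(T) = -T/2
Y(K, z) = -K - z*(6 + K)/2 (Y(K, z) = -z*(6 + K)/2 - K = -K - z*(6 + K)/2)
765/(-1707) + Y(-29, -6)/Z = 765/(-1707) + (-1*(-29) - 1/2*(-6)*(6 - 29))/(-1291) = 765*(-1/1707) + (29 - 1/2*(-6)*(-23))*(-1/1291) = -255/569 + (29 - 69)*(-1/1291) = -255/569 - 40*(-1/1291) = -255/569 + 40/1291 = -306445/734579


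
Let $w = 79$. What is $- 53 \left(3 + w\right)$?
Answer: $-4346$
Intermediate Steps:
$- 53 \left(3 + w\right) = - 53 \left(3 + 79\right) = \left(-53\right) 82 = -4346$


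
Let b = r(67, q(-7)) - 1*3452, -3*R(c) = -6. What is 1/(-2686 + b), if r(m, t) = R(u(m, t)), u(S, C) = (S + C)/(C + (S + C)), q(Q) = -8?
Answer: -1/6136 ≈ -0.00016297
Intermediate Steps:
u(S, C) = (C + S)/(S + 2*C) (u(S, C) = (C + S)/(C + (C + S)) = (C + S)/(S + 2*C))
R(c) = 2 (R(c) = -1/3*(-6) = 2)
r(m, t) = 2
b = -3450 (b = 2 - 1*3452 = 2 - 3452 = -3450)
1/(-2686 + b) = 1/(-2686 - 3450) = 1/(-6136) = -1/6136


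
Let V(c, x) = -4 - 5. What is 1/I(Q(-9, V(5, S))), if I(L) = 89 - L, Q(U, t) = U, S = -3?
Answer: 1/98 ≈ 0.010204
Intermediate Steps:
V(c, x) = -9
1/I(Q(-9, V(5, S))) = 1/(89 - 1*(-9)) = 1/(89 + 9) = 1/98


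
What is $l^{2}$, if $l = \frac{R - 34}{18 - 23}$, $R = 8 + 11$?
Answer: $9$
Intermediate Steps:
$R = 19$
$l = 3$ ($l = \frac{19 - 34}{18 - 23} = - \frac{15}{-5} = \left(-15\right) \left(- \frac{1}{5}\right) = 3$)
$l^{2} = 3^{2} = 9$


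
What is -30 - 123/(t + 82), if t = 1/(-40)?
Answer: -34430/1093 ≈ -31.500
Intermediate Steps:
t = -1/40 ≈ -0.025000
-30 - 123/(t + 82) = -30 - 123/(-1/40 + 82) = -30 - 123/(3279/40) = -30 + (40/3279)*(-123) = -30 - 1640/1093 = -34430/1093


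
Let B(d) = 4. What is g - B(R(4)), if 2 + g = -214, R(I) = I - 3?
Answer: -220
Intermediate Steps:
R(I) = -3 + I
g = -216 (g = -2 - 214 = -216)
g - B(R(4)) = -216 - 1*4 = -216 - 4 = -220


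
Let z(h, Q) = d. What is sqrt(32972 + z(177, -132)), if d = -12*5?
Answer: 44*sqrt(17) ≈ 181.42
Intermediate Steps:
d = -60
z(h, Q) = -60
sqrt(32972 + z(177, -132)) = sqrt(32972 - 60) = sqrt(32912) = 44*sqrt(17)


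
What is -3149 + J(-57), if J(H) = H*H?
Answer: 100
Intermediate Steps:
J(H) = H²
-3149 + J(-57) = -3149 + (-57)² = -3149 + 3249 = 100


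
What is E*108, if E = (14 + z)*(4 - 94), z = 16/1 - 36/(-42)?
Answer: -2099520/7 ≈ -2.9993e+5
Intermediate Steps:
z = 118/7 (z = 16*1 - 36*(-1/42) = 16 + 6/7 = 118/7 ≈ 16.857)
E = -19440/7 (E = (14 + 118/7)*(4 - 94) = (216/7)*(-90) = -19440/7 ≈ -2777.1)
E*108 = -19440/7*108 = -2099520/7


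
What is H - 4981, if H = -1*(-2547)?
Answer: -2434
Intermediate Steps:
H = 2547
H - 4981 = 2547 - 4981 = -2434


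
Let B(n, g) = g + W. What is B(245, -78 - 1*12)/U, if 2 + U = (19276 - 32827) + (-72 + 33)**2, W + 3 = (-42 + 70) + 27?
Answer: 19/6016 ≈ 0.0031582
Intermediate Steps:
W = 52 (W = -3 + ((-42 + 70) + 27) = -3 + (28 + 27) = -3 + 55 = 52)
U = -12032 (U = -2 + ((19276 - 32827) + (-72 + 33)**2) = -2 + (-13551 + (-39)**2) = -2 + (-13551 + 1521) = -2 - 12030 = -12032)
B(n, g) = 52 + g (B(n, g) = g + 52 = 52 + g)
B(245, -78 - 1*12)/U = (52 + (-78 - 1*12))/(-12032) = (52 + (-78 - 12))*(-1/12032) = (52 - 90)*(-1/12032) = -38*(-1/12032) = 19/6016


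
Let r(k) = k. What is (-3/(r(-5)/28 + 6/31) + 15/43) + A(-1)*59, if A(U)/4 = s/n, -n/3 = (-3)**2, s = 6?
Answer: -1269841/5031 ≈ -252.40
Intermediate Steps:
n = -27 (n = -3*(-3)**2 = -3*9 = -27)
A(U) = -8/9 (A(U) = 4*(6/(-27)) = 4*(6*(-1/27)) = 4*(-2/9) = -8/9)
(-3/(r(-5)/28 + 6/31) + 15/43) + A(-1)*59 = (-3/(-5/28 + 6/31) + 15/43) - 8/9*59 = (-3/(-5*1/28 + 6*(1/31)) + 15*(1/43)) - 472/9 = (-3/(-5/28 + 6/31) + 15/43) - 472/9 = (-3/13/868 + 15/43) - 472/9 = (-3*868/13 + 15/43) - 472/9 = (-2604/13 + 15/43) - 472/9 = -111777/559 - 472/9 = -1269841/5031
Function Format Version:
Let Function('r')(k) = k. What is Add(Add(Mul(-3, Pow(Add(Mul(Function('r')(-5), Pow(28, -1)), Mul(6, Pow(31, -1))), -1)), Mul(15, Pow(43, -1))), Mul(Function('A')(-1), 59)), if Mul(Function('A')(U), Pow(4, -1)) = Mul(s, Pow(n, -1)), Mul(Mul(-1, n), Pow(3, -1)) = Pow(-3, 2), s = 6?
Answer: Rational(-1269841, 5031) ≈ -252.40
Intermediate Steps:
n = -27 (n = Mul(-3, Pow(-3, 2)) = Mul(-3, 9) = -27)
Function('A')(U) = Rational(-8, 9) (Function('A')(U) = Mul(4, Mul(6, Pow(-27, -1))) = Mul(4, Mul(6, Rational(-1, 27))) = Mul(4, Rational(-2, 9)) = Rational(-8, 9))
Add(Add(Mul(-3, Pow(Add(Mul(Function('r')(-5), Pow(28, -1)), Mul(6, Pow(31, -1))), -1)), Mul(15, Pow(43, -1))), Mul(Function('A')(-1), 59)) = Add(Add(Mul(-3, Pow(Add(Mul(-5, Pow(28, -1)), Mul(6, Pow(31, -1))), -1)), Mul(15, Pow(43, -1))), Mul(Rational(-8, 9), 59)) = Add(Add(Mul(-3, Pow(Add(Mul(-5, Rational(1, 28)), Mul(6, Rational(1, 31))), -1)), Mul(15, Rational(1, 43))), Rational(-472, 9)) = Add(Add(Mul(-3, Pow(Add(Rational(-5, 28), Rational(6, 31)), -1)), Rational(15, 43)), Rational(-472, 9)) = Add(Add(Mul(-3, Pow(Rational(13, 868), -1)), Rational(15, 43)), Rational(-472, 9)) = Add(Add(Mul(-3, Rational(868, 13)), Rational(15, 43)), Rational(-472, 9)) = Add(Add(Rational(-2604, 13), Rational(15, 43)), Rational(-472, 9)) = Add(Rational(-111777, 559), Rational(-472, 9)) = Rational(-1269841, 5031)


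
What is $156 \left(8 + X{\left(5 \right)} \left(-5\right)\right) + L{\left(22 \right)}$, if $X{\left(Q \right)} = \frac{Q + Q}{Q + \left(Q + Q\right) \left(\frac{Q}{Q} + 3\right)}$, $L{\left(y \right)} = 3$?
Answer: $\frac{3233}{3} \approx 1077.7$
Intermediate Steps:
$X{\left(Q \right)} = \frac{2}{9}$ ($X{\left(Q \right)} = \frac{2 Q}{Q + 2 Q \left(1 + 3\right)} = \frac{2 Q}{Q + 2 Q 4} = \frac{2 Q}{Q + 8 Q} = \frac{2 Q}{9 Q} = 2 Q \frac{1}{9 Q} = \frac{2}{9}$)
$156 \left(8 + X{\left(5 \right)} \left(-5\right)\right) + L{\left(22 \right)} = 156 \left(8 + \frac{2}{9} \left(-5\right)\right) + 3 = 156 \left(8 - \frac{10}{9}\right) + 3 = 156 \cdot \frac{62}{9} + 3 = \frac{3224}{3} + 3 = \frac{3233}{3}$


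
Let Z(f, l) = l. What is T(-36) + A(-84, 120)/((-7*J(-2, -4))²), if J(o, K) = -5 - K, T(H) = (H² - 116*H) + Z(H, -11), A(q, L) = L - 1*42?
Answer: 267667/49 ≈ 5462.6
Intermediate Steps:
A(q, L) = -42 + L (A(q, L) = L - 42 = -42 + L)
T(H) = -11 + H² - 116*H (T(H) = (H² - 116*H) - 11 = -11 + H² - 116*H)
T(-36) + A(-84, 120)/((-7*J(-2, -4))²) = (-11 + (-36)² - 116*(-36)) + (-42 + 120)/((-7*(-5 - 1*(-4)))²) = (-11 + 1296 + 4176) + 78/((-7*(-5 + 4))²) = 5461 + 78/((-7*(-1))²) = 5461 + 78/(7²) = 5461 + 78/49 = 267667/49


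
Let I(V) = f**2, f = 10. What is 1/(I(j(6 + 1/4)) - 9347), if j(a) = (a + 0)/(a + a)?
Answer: -1/9247 ≈ -0.00010814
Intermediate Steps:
j(a) = 1/2 (j(a) = a/((2*a)) = a*(1/(2*a)) = 1/2)
I(V) = 100 (I(V) = 10**2 = 100)
1/(I(j(6 + 1/4)) - 9347) = 1/(100 - 9347) = 1/(-9247) = -1/9247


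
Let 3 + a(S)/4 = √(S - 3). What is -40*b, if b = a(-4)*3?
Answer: 1440 - 480*I*√7 ≈ 1440.0 - 1270.0*I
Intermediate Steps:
a(S) = -12 + 4*√(-3 + S) (a(S) = -12 + 4*√(S - 3) = -12 + 4*√(-3 + S))
b = -36 + 12*I*√7 (b = (-12 + 4*√(-3 - 4))*3 = (-12 + 4*√(-7))*3 = (-12 + 4*(I*√7))*3 = (-12 + 4*I*√7)*3 = -36 + 12*I*√7 ≈ -36.0 + 31.749*I)
-40*b = -40*(-36 + 12*I*√7) = 1440 - 480*I*√7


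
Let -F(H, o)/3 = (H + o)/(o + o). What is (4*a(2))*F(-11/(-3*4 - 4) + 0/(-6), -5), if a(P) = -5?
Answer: 207/8 ≈ 25.875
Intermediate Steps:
F(H, o) = -3*(H + o)/(2*o) (F(H, o) = -3*(H + o)/(o + o) = -3*(H + o)/(2*o))
(4*a(2))*F(-11/(-3*4 - 4) + 0/(-6), -5) = (4*(-5))*((3/2)*(-(-11/(-3*4 - 4) + 0/(-6)) - 1*(-5))/(-5)) = -30*(-1)*(-(-11/(-12 - 4) + 0*(-⅙)) + 5)/5 = -30*(-1)*(-(-11/(-16) + 0) + 5)/5 = -30*(-1)*(-(-11*(-1/16) + 0) + 5)/5 = -30*(-1)*(-(11/16 + 0) + 5)/5 = -30*(-1)*(-1*11/16 + 5)/5 = -30*(-1)*(-11/16 + 5)/5 = -30*(-1)*69/(5*16) = -20*(-207/160) = 207/8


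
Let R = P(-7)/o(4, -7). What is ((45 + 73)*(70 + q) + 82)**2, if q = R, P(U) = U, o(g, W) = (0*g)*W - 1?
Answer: 84052224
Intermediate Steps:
o(g, W) = -1 (o(g, W) = 0*W - 1 = 0 - 1 = -1)
R = 7 (R = -7/(-1) = -7*(-1) = 7)
q = 7
((45 + 73)*(70 + q) + 82)**2 = ((45 + 73)*(70 + 7) + 82)**2 = (118*77 + 82)**2 = (9086 + 82)**2 = 9168**2 = 84052224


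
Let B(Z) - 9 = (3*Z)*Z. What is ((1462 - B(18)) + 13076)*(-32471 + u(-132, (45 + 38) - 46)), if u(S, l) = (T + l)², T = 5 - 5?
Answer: -421649814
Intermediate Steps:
T = 0
B(Z) = 9 + 3*Z² (B(Z) = 9 + (3*Z)*Z = 9 + 3*Z²)
u(S, l) = l² (u(S, l) = (0 + l)² = l²)
((1462 - B(18)) + 13076)*(-32471 + u(-132, (45 + 38) - 46)) = ((1462 - (9 + 3*18²)) + 13076)*(-32471 + ((45 + 38) - 46)²) = ((1462 - (9 + 3*324)) + 13076)*(-32471 + (83 - 46)²) = ((1462 - (9 + 972)) + 13076)*(-32471 + 37²) = ((1462 - 1*981) + 13076)*(-32471 + 1369) = ((1462 - 981) + 13076)*(-31102) = (481 + 13076)*(-31102) = 13557*(-31102) = -421649814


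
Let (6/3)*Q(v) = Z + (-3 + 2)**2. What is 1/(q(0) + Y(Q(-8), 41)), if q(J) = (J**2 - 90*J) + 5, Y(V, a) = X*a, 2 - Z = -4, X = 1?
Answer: 1/46 ≈ 0.021739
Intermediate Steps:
Z = 6 (Z = 2 - 1*(-4) = 2 + 4 = 6)
Q(v) = 7/2 (Q(v) = (6 + (-3 + 2)**2)/2 = (6 + (-1)**2)/2 = (6 + 1)/2 = (1/2)*7 = 7/2)
Y(V, a) = a (Y(V, a) = 1*a = a)
q(J) = 5 + J**2 - 90*J
1/(q(0) + Y(Q(-8), 41)) = 1/((5 + 0**2 - 90*0) + 41) = 1/((5 + 0 + 0) + 41) = 1/(5 + 41) = 1/46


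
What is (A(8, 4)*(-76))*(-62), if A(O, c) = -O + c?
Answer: -18848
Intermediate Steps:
A(O, c) = c - O
(A(8, 4)*(-76))*(-62) = ((4 - 1*8)*(-76))*(-62) = ((4 - 8)*(-76))*(-62) = -4*(-76)*(-62) = 304*(-62) = -18848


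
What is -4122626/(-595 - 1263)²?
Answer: -2061313/1726082 ≈ -1.1942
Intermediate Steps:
-4122626/(-595 - 1263)² = -4122626/((-1858)²) = -4122626/3452164 = -4122626*1/3452164 = -2061313/1726082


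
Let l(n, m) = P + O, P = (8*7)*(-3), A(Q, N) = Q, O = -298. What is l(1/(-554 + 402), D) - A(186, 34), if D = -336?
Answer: -652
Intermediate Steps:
P = -168 (P = 56*(-3) = -168)
l(n, m) = -466 (l(n, m) = -168 - 298 = -466)
l(1/(-554 + 402), D) - A(186, 34) = -466 - 1*186 = -466 - 186 = -652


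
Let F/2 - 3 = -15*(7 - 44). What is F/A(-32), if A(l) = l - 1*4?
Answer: -31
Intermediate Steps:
A(l) = -4 + l (A(l) = l - 4 = -4 + l)
F = 1116 (F = 6 + 2*(-15*(7 - 44)) = 6 + 2*(-15*(-37)) = 6 + 2*555 = 6 + 1110 = 1116)
F/A(-32) = 1116/(-4 - 32) = 1116/(-36) = 1116*(-1/36) = -31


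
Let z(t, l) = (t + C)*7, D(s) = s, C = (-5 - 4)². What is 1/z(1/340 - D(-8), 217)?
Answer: 340/211827 ≈ 0.0016051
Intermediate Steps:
C = 81 (C = (-9)² = 81)
z(t, l) = 567 + 7*t (z(t, l) = (t + 81)*7 = (81 + t)*7 = 567 + 7*t)
1/z(1/340 - D(-8), 217) = 1/(567 + 7*(1/340 - 1*(-8))) = 1/(567 + 7*(1/340 + 8)) = 1/(567 + 7*(2721/340)) = 1/(567 + 19047/340) = 1/(211827/340) = 340/211827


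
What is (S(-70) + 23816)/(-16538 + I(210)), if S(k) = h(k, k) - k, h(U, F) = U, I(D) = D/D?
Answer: -23816/16537 ≈ -1.4402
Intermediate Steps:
I(D) = 1
S(k) = 0 (S(k) = k - k = 0)
(S(-70) + 23816)/(-16538 + I(210)) = (0 + 23816)/(-16538 + 1) = 23816/(-16537) = 23816*(-1/16537) = -23816/16537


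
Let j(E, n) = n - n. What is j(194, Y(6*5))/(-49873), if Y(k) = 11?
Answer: 0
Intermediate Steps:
j(E, n) = 0
j(194, Y(6*5))/(-49873) = 0/(-49873) = 0*(-1/49873) = 0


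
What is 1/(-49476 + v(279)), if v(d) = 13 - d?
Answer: -1/49742 ≈ -2.0104e-5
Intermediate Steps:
1/(-49476 + v(279)) = 1/(-49476 + (13 - 1*279)) = 1/(-49476 + (13 - 279)) = 1/(-49476 - 266) = 1/(-49742) = -1/49742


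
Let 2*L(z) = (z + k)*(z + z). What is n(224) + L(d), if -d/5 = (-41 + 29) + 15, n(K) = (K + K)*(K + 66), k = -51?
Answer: 130910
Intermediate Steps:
n(K) = 2*K*(66 + K) (n(K) = (2*K)*(66 + K) = 2*K*(66 + K))
d = -15 (d = -5*((-41 + 29) + 15) = -5*(-12 + 15) = -5*3 = -15)
L(z) = z*(-51 + z) (L(z) = ((z - 51)*(z + z))/2 = ((-51 + z)*(2*z))/2 = (2*z*(-51 + z))/2 = z*(-51 + z))
n(224) + L(d) = 2*224*(66 + 224) - 15*(-51 - 15) = 2*224*290 - 15*(-66) = 129920 + 990 = 130910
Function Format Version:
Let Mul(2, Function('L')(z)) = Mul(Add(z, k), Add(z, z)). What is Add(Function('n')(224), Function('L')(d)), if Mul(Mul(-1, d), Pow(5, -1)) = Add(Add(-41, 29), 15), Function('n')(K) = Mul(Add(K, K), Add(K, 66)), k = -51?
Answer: 130910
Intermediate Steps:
Function('n')(K) = Mul(2, K, Add(66, K)) (Function('n')(K) = Mul(Mul(2, K), Add(66, K)) = Mul(2, K, Add(66, K)))
d = -15 (d = Mul(-5, Add(Add(-41, 29), 15)) = Mul(-5, Add(-12, 15)) = Mul(-5, 3) = -15)
Function('L')(z) = Mul(z, Add(-51, z)) (Function('L')(z) = Mul(Rational(1, 2), Mul(Add(z, -51), Add(z, z))) = Mul(Rational(1, 2), Mul(Add(-51, z), Mul(2, z))) = Mul(Rational(1, 2), Mul(2, z, Add(-51, z))) = Mul(z, Add(-51, z)))
Add(Function('n')(224), Function('L')(d)) = Add(Mul(2, 224, Add(66, 224)), Mul(-15, Add(-51, -15))) = Add(Mul(2, 224, 290), Mul(-15, -66)) = Add(129920, 990) = 130910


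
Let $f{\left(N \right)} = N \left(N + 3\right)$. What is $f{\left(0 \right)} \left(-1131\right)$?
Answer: $0$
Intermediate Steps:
$f{\left(N \right)} = N \left(3 + N\right)$
$f{\left(0 \right)} \left(-1131\right) = 0 \left(3 + 0\right) \left(-1131\right) = 0 \cdot 3 \left(-1131\right) = 0 \left(-1131\right) = 0$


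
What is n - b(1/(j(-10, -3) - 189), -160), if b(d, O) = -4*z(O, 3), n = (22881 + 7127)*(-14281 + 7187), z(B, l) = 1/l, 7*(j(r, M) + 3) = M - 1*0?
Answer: -638630252/3 ≈ -2.1288e+8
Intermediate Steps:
j(r, M) = -3 + M/7 (j(r, M) = -3 + (M - 1*0)/7 = -3 + (M + 0)/7 = -3 + M/7)
n = -212876752 (n = 30008*(-7094) = -212876752)
b(d, O) = -4/3
n - b(1/(j(-10, -3) - 189), -160) = -212876752 - 1*(-4/3) = -212876752 + 4/3 = -638630252/3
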